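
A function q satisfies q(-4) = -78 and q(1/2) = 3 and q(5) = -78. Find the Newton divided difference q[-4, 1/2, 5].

-4

q[-4,1/2] = (3 - (-78)) / (1/2 - (-4)) = 18
q[1/2,5] = (-78 - 3) / (5 - 1/2) = -18
q[-4,1/2,5] = (-18 - 18) / (5 - (-4)) = -4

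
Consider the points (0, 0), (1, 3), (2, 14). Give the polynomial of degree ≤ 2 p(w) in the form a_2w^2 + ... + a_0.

p(w) = 4w^2 - w

Build the Lagrange basis polynomials:
L_0(w) = (w - 1)(w - 2) / [2] = (1/2)w^2 - (3/2)w + 1
L_1(w) = w(w - 2) / [-1] = -w^2 + 2w
L_2(w) = w(w - 1) / [2] = (1/2)w^2 - (1/2)w
p(w) = 0·L_0 + 3·L_1 + 14·L_2
  0·L_0(w) = 0
  3·L_1(w) = -3w^2 + 6w
  14·L_2(w) = 7w^2 - 7w
Adding term by term: 4w^2 - w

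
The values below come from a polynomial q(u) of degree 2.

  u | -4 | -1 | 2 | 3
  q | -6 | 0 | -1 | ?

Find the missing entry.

The 3 known values determine q uniquely (degree ≤ 2).
L_0(3) = (4)·(1)/[(-3)·(-6)] = 2/9
L_1(3) = (7)·(1)/[(3)·(-3)] = -7/9
L_2(3) = (7)·(4)/[(6)·(3)] = 14/9
Sum: (-6)·(2/9) + 0 + (-1)·(14/9) = -26/9

-26/9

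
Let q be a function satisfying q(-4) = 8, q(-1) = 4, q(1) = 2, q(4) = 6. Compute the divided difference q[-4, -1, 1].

q[-4,-1] = (4 - 8) / (-1 - (-4)) = -4/3
q[-1,1] = (2 - 4) / (1 - (-1)) = -1
q[-4,-1,1] = (-1 - (-4/3)) / (1 - (-4)) = 1/15

1/15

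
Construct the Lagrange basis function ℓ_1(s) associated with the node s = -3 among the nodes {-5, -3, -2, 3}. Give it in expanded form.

ℓ_1(s) = (1/12)s^3 + (1/3)s^2 - (11/12)s - 5/2

ℓ_1(s) = (s + 5)(s + 2)(s - 3) / [(2)·(-1)·(-6)]
       = (s^3 + 4s^2 - 11s - 30) / (12)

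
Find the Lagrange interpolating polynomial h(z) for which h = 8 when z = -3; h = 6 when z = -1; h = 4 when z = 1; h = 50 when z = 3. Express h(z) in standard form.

Build the Lagrange basis polynomials:
L_0(z) = (z + 1)(z - 1)(z - 3) / [-48] = -(1/48)z^3 + (1/16)z^2 + (1/48)z - 1/16
L_1(z) = (z + 3)(z - 1)(z - 3) / [16] = (1/16)z^3 - (1/16)z^2 - (9/16)z + 9/16
L_2(z) = (z + 3)(z + 1)(z - 3) / [-16] = -(1/16)z^3 - (1/16)z^2 + (9/16)z + 9/16
L_3(z) = (z + 3)(z + 1)(z - 1) / [48] = (1/48)z^3 + (1/16)z^2 - (1/48)z - 1/16
h(z) = 8·L_0 + 6·L_1 + 4·L_2 + 50·L_3
  8·L_0(z) = -(1/6)z^3 + (1/2)z^2 + (1/6)z - 1/2
  6·L_1(z) = (3/8)z^3 - (3/8)z^2 - (27/8)z + 27/8
  4·L_2(z) = -(1/4)z^3 - (1/4)z^2 + (9/4)z + 9/4
  50·L_3(z) = (25/24)z^3 + (25/8)z^2 - (25/24)z - 25/8
Adding term by term: z^3 + 3z^2 - 2z + 2

h(z) = z^3 + 3z^2 - 2z + 2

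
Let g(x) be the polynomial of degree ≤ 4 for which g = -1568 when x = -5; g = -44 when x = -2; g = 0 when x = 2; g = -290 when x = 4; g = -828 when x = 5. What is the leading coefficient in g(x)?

L_0(x) = (x + 2)(x - 2)(x - 4)(x - 5) / [1890] = (1/1890)x^4 - (1/210)x^3 + (8/945)x^2 + (2/105)x - 8/189
L_1(x) = (x + 5)(x - 2)(x - 4)(x - 5) / [-504] = -(1/504)x^4 + (1/84)x^3 + (17/504)x^2 - (25/84)x + 25/63
L_2(x) = (x + 5)(x + 2)(x - 4)(x - 5) / [168] = (1/168)x^4 - (1/84)x^3 - (11/56)x^2 + (25/84)x + 25/21
L_3(x) = (x + 5)(x + 2)(x - 2)(x - 5) / [-108] = -(1/108)x^4 + (29/108)x^2 - 25/27
L_4(x) = (x + 5)(x + 2)(x - 2)(x - 4) / [210] = (1/210)x^4 + (1/210)x^3 - (4/35)x^2 - (2/105)x + 8/21
g(x) = (-1568)·L_0 + (-44)·L_1 + 0·L_2 + (-290)·L_3 + (-828)·L_4
Only the coefficient of x^4 is needed; take it from each L_i and combine:
(-1568)·(1/1890) + (-44)·(-1/504) + 0·(1/168) + (-290)·(-1/108) + (-828)·(1/210) = -2

-2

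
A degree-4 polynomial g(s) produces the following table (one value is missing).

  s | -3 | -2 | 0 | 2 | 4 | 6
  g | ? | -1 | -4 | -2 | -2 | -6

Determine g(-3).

The 5 known values determine g uniquely (degree ≤ 4).
Evaluate each Lagrange basis at s = -3:
L_0(-3) = (-3)·(-5)·(-7)·(-9)/[(-2)·(-4)·(-6)·(-8)] = 315/128
L_1(-3) = (-1)·(-5)·(-7)·(-9)/[(2)·(-2)·(-4)·(-6)] = -105/32
L_2(-3) = (-1)·(-3)·(-7)·(-9)/[(4)·(2)·(-2)·(-4)] = 189/64
L_3(-3) = (-1)·(-3)·(-5)·(-9)/[(6)·(4)·(2)·(-2)] = -45/32
L_4(-3) = (-1)·(-3)·(-5)·(-7)/[(8)·(6)·(4)·(2)] = 35/128
Sum: (-1)·(315/128) + (-4)·(-105/32) + (-2)·(189/64) + (-2)·(-45/32) + (-6)·(35/128) = 759/128

759/128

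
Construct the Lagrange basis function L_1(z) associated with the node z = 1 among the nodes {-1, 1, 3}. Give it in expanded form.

L_1(z) = (z + 1)(z - 3) / [(2)·(-2)]
       = (z^2 - 2z - 3) / (-4)

L_1(z) = -(1/4)z^2 + (1/2)z + 3/4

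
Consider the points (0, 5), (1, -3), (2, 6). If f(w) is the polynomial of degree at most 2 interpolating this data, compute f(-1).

Evaluate each Lagrange basis at w = -1:
L_0(-1) = (-2)·(-3)/[(-1)·(-2)] = 3
L_1(-1) = (-1)·(-3)/[(1)·(-1)] = -3
L_2(-1) = (-1)·(-2)/[(2)·(1)] = 1
Sum: 5·(3) + (-3)·(-3) + 6·(1) = 30

30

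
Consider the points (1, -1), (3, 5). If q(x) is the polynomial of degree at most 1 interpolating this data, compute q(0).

-4

Evaluate each Lagrange basis at x = 0:
L_0(0) = (-3)/[(-2)] = 3/2
L_1(0) = (-1)/[(2)] = -1/2
Sum: (-1)·(3/2) + 5·(-1/2) = -4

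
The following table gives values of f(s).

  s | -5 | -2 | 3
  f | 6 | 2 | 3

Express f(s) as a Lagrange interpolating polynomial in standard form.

L_0(s) = (s + 2)(s - 3) / [24] = (1/24)s^2 - (1/24)s - 1/4
L_1(s) = (s + 5)(s - 3) / [-15] = -(1/15)s^2 - (2/15)s + 1
L_2(s) = (s + 5)(s + 2) / [40] = (1/40)s^2 + (7/40)s + 1/4
f(s) = 6·L_0 + 2·L_1 + 3·L_2
  6·L_0(s) = (1/4)s^2 - (1/4)s - 3/2
  2·L_1(s) = -(2/15)s^2 - (4/15)s + 2
  3·L_2(s) = (3/40)s^2 + (21/40)s + 3/4
Adding term by term: (23/120)s^2 + (1/120)s + 5/4

f(s) = (23/120)s^2 + (1/120)s + 5/4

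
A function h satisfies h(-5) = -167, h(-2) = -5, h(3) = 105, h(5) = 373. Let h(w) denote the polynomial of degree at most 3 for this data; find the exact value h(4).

L_0(4) = (6)·(1)·(-1)/[(-3)·(-8)·(-10)] = 1/40
L_1(4) = (9)·(1)·(-1)/[(3)·(-5)·(-7)] = -3/35
L_2(4) = (9)·(6)·(-1)/[(8)·(5)·(-2)] = 27/40
L_3(4) = (9)·(6)·(1)/[(10)·(7)·(2)] = 27/70
Sum: (-167)·(1/40) + (-5)·(-3/35) + 105·(27/40) + 373·(27/70) = 211

211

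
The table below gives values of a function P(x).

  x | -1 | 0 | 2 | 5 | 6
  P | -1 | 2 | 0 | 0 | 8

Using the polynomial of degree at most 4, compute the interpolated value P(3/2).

Evaluate each Lagrange basis at x = 3/2:
L_0(3/2) = (3/2)·(-1/2)·(-7/2)·(-9/2)/[(-1)·(-3)·(-6)·(-7)] = -3/32
L_1(3/2) = (5/2)·(-1/2)·(-7/2)·(-9/2)/[(1)·(-2)·(-5)·(-6)] = 21/64
L_2(3/2) = (5/2)·(3/2)·(-7/2)·(-9/2)/[(3)·(2)·(-3)·(-4)] = 105/128
L_3(3/2) = (5/2)·(3/2)·(-1/2)·(-9/2)/[(6)·(5)·(3)·(-1)] = -3/32
L_4(3/2) = (5/2)·(3/2)·(-1/2)·(-7/2)/[(7)·(6)·(4)·(1)] = 5/128
Sum: (-1)·(-3/32) + 2·(21/64) + 0 + 0 + 8·(5/128) = 17/16

17/16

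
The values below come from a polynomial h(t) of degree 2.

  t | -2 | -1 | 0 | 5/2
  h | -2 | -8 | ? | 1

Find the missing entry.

-214/21

The 3 known values determine h uniquely (degree ≤ 2).
L_0(0) = (1)·(-5/2)/[(-1)·(-9/2)] = -5/9
L_1(0) = (2)·(-5/2)/[(1)·(-7/2)] = 10/7
L_2(0) = (2)·(1)/[(9/2)·(7/2)] = 8/63
Sum: (-2)·(-5/9) + (-8)·(10/7) + 1·(8/63) = -214/21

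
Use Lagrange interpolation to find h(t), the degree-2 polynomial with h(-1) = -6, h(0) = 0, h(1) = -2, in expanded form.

h(t) = -4t^2 + 2t

Build the Lagrange basis polynomials:
L_0(t) = t(t - 1) / [2] = (1/2)t^2 - (1/2)t
L_1(t) = (t + 1)(t - 1) / [-1] = -t^2 + 1
L_2(t) = (t + 1)t / [2] = (1/2)t^2 + (1/2)t
h(t) = (-6)·L_0 + 0·L_1 + (-2)·L_2
  (-6)·L_0(t) = -3t^2 + 3t
  0·L_1(t) = 0
  (-2)·L_2(t) = -t^2 - t
Adding term by term: -4t^2 + 2t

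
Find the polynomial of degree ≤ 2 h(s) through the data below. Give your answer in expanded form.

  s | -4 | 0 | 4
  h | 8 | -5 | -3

h(s) = (15/32)s^2 - (11/8)s - 5

Build the Lagrange basis polynomials:
L_0(s) = s(s - 4) / [32] = (1/32)s^2 - (1/8)s
L_1(s) = (s + 4)(s - 4) / [-16] = -(1/16)s^2 + 1
L_2(s) = (s + 4)s / [32] = (1/32)s^2 + (1/8)s
h(s) = 8·L_0 + (-5)·L_1 + (-3)·L_2
  8·L_0(s) = (1/4)s^2 - s
  (-5)·L_1(s) = (5/16)s^2 - 5
  (-3)·L_2(s) = -(3/32)s^2 - (3/8)s
Adding term by term: (15/32)s^2 - (11/8)s - 5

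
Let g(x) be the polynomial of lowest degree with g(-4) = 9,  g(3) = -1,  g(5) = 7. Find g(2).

-67/21

Evaluate each Lagrange basis at x = 2:
L_0(2) = (-1)·(-3)/[(-7)·(-9)] = 1/21
L_1(2) = (6)·(-3)/[(7)·(-2)] = 9/7
L_2(2) = (6)·(-1)/[(9)·(2)] = -1/3
Sum: 9·(1/21) + (-1)·(9/7) + 7·(-1/3) = -67/21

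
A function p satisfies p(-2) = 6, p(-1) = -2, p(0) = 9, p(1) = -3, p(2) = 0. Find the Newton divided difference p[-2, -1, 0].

19/2

p[-2,-1] = (-2 - 6) / (-1 - (-2)) = -8
p[-1,0] = (9 - (-2)) / (0 - (-1)) = 11
p[-2,-1,0] = (11 - (-8)) / (0 - (-2)) = 19/2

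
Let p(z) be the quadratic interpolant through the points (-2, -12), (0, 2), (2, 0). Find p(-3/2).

Using Newton's divided-difference form:
p[-2,0] = (2 - (-12)) / (0 - (-2)) = 7
p[0,2] = (0 - 2) / (2 - 0) = -1
p[-2,0,2] = (-1 - 7) / (2 - (-2)) = -2
p(-3/2) = -12 + 7·(1/2) + (-2)·(1/2)·(-3/2) = -7

-7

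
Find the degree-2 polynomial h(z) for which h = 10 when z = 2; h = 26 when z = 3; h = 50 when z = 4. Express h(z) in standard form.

h(z) = 4z^2 - 4z + 2

Newton's divided differences:
h[2,3] = (26 - 10) / (3 - 2) = 16
h[3,4] = (50 - 26) / (4 - 3) = 24
h[2,3,4] = (24 - 16) / (4 - 2) = 4
h(z) = 10 + 16·(z - 2) + 4·(z - 2)(z - 3)
Expanding: h(z) = 4z^2 - 4z + 2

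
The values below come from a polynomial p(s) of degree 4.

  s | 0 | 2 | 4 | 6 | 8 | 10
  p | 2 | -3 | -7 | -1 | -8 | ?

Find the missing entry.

The 5 known values determine p uniquely (degree ≤ 4).
Evaluate each Lagrange basis at s = 10:
L_0(10) = (8)·(6)·(4)·(2)/[(-2)·(-4)·(-6)·(-8)] = 1
L_1(10) = (10)·(6)·(4)·(2)/[(2)·(-2)·(-4)·(-6)] = -5
L_2(10) = (10)·(8)·(4)·(2)/[(4)·(2)·(-2)·(-4)] = 10
L_3(10) = (10)·(8)·(6)·(2)/[(6)·(4)·(2)·(-2)] = -10
L_4(10) = (10)·(8)·(6)·(4)/[(8)·(6)·(4)·(2)] = 5
Sum: 2·(1) + (-3)·(-5) + (-7)·(10) + (-1)·(-10) + (-8)·(5) = -83

-83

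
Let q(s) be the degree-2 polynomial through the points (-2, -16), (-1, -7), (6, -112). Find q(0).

Evaluate each Lagrange basis at s = 0:
L_0(0) = (1)·(-6)/[(-1)·(-8)] = -3/4
L_1(0) = (2)·(-6)/[(1)·(-7)] = 12/7
L_2(0) = (2)·(1)/[(8)·(7)] = 1/28
Sum: (-16)·(-3/4) + (-7)·(12/7) + (-112)·(1/28) = -4

-4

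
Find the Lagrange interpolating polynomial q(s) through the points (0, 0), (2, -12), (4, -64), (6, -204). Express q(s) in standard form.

q(s) = -s^3 + s^2 - 4s

Build the Lagrange basis polynomials:
L_0(s) = (s - 2)(s - 4)(s - 6) / [-48] = -(1/48)s^3 + (1/4)s^2 - (11/12)s + 1
L_1(s) = s(s - 4)(s - 6) / [16] = (1/16)s^3 - (5/8)s^2 + (3/2)s
L_2(s) = s(s - 2)(s - 6) / [-16] = -(1/16)s^3 + (1/2)s^2 - (3/4)s
L_3(s) = s(s - 2)(s - 4) / [48] = (1/48)s^3 - (1/8)s^2 + (1/6)s
q(s) = 0·L_0 + (-12)·L_1 + (-64)·L_2 + (-204)·L_3
  0·L_0(s) = 0
  (-12)·L_1(s) = -(3/4)s^3 + (15/2)s^2 - 18s
  (-64)·L_2(s) = 4s^3 - 32s^2 + 48s
  (-204)·L_3(s) = -(17/4)s^3 + (51/2)s^2 - 34s
Adding term by term: -s^3 + s^2 - 4s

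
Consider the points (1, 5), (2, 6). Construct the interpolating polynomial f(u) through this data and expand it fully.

Build the Lagrange basis polynomials:
L_0(u) = (u - 2) / [-1] = -u + 2
L_1(u) = (u - 1) / [1] = u - 1
f(u) = 5·L_0 + 6·L_1
  5·L_0(u) = -5u + 10
  6·L_1(u) = 6u - 6
Adding term by term: u + 4

f(u) = u + 4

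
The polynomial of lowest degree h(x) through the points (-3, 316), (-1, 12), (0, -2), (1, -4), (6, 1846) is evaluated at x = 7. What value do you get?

Using Newton's divided-difference form:
h[-3,-1] = (12 - 316) / (-1 - (-3)) = -152
h[-1,0] = (-2 - 12) / (0 - (-1)) = -14
h[0,1] = (-4 - (-2)) / (1 - 0) = -2
h[1,6] = (1846 - (-4)) / (6 - 1) = 370
h[-3,-1,0] = (-14 - (-152)) / (0 - (-3)) = 46
h[-1,0,1] = (-2 - (-14)) / (1 - (-1)) = 6
h[0,1,6] = (370 - (-2)) / (6 - 0) = 62
h[-3,-1,0,1] = (6 - 46) / (1 - (-3)) = -10
h[-1,0,1,6] = (62 - 6) / (6 - (-1)) = 8
h[-3,-1,0,1,6] = (8 - (-10)) / (6 - (-3)) = 2
h(7) = 316 + (-152)·(10) + 46·(10)·(8) + (-10)·(10)·(8)·(7) + 2·(10)·(8)·(7)·(6) = 3596

3596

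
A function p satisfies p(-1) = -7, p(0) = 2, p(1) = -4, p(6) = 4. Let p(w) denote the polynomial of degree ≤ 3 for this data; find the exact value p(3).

Evaluate each Lagrange basis at w = 3:
L_0(3) = (3)·(2)·(-3)/[(-1)·(-2)·(-7)] = 9/7
L_1(3) = (4)·(2)·(-3)/[(1)·(-1)·(-6)] = -4
L_2(3) = (4)·(3)·(-3)/[(2)·(1)·(-5)] = 18/5
L_3(3) = (4)·(3)·(2)/[(7)·(6)·(5)] = 4/35
Sum: (-7)·(9/7) + 2·(-4) + (-4)·(18/5) + 4·(4/35) = -1083/35

-1083/35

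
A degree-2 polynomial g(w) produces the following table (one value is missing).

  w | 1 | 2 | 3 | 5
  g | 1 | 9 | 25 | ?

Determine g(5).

81

The 3 known values determine g uniquely (degree ≤ 2).
Evaluate each Lagrange basis at w = 5:
L_0(5) = (3)·(2)/[(-1)·(-2)] = 3
L_1(5) = (4)·(2)/[(1)·(-1)] = -8
L_2(5) = (4)·(3)/[(2)·(1)] = 6
Sum: 1·(3) + 9·(-8) + 25·(6) = 81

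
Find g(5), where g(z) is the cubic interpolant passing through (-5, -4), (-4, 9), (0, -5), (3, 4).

L_0(5) = (9)·(5)·(2)/[(-1)·(-5)·(-8)] = -9/4
L_1(5) = (10)·(5)·(2)/[(1)·(-4)·(-7)] = 25/7
L_2(5) = (10)·(9)·(2)/[(5)·(4)·(-3)] = -3
L_3(5) = (10)·(9)·(5)/[(8)·(7)·(3)] = 75/28
Sum: (-4)·(-9/4) + 9·(25/7) + (-5)·(-3) + 4·(75/28) = 468/7

468/7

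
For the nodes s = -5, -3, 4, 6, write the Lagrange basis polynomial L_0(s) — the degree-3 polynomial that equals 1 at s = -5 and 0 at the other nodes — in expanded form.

L_0(s) = (s + 3)(s - 4)(s - 6) / [(-2)·(-9)·(-11)]
       = (s^3 - 7s^2 - 6s + 72) / (-198)

L_0(s) = -(1/198)s^3 + (7/198)s^2 + (1/33)s - 4/11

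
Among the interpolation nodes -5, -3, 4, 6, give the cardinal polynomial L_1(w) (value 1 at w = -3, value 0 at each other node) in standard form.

L_1(w) = (1/126)w^3 - (5/126)w^2 - (13/63)w + 20/21

L_1(w) = (w + 5)(w - 4)(w - 6) / [(2)·(-7)·(-9)]
       = (w^3 - 5w^2 - 26w + 120) / (126)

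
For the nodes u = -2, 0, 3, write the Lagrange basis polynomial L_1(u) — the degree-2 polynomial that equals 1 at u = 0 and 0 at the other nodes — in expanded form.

L_1(u) = -(1/6)u^2 + (1/6)u + 1

L_1(u) = (u + 2)(u - 3) / [(2)·(-3)]
       = (u^2 - u - 6) / (-6)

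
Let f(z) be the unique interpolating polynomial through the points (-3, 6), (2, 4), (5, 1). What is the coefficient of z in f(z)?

Build the Lagrange basis polynomials:
L_0(z) = (z - 2)(z - 5) / [40] = (1/40)z^2 - (7/40)z + 1/4
L_1(z) = (z + 3)(z - 5) / [-15] = -(1/15)z^2 + (2/15)z + 1
L_2(z) = (z + 3)(z - 2) / [24] = (1/24)z^2 + (1/24)z - 1/4
f(z) = 6·L_0 + 4·L_1 + 1·L_2
Only the coefficient of z is needed; take it from each L_i and combine:
6·(-7/40) + 4·(2/15) + 1·(1/24) = -19/40

-19/40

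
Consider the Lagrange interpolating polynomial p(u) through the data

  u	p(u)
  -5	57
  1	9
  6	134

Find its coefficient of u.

4

Build the Lagrange basis polynomials:
L_0(u) = (u - 1)(u - 6) / [66] = (1/66)u^2 - (7/66)u + 1/11
L_1(u) = (u + 5)(u - 6) / [-30] = -(1/30)u^2 + (1/30)u + 1
L_2(u) = (u + 5)(u - 1) / [55] = (1/55)u^2 + (4/55)u - 1/11
p(u) = 57·L_0 + 9·L_1 + 134·L_2
Only the coefficient of u is needed; take it from each L_i and combine:
57·(-7/66) + 9·(1/30) + 134·(4/55) = 4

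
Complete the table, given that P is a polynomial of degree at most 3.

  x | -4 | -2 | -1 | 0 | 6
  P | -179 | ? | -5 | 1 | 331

-29

The 4 known values determine P uniquely (degree ≤ 3).
L_0(-2) = (-1)·(-2)·(-8)/[(-3)·(-4)·(-10)] = 2/15
L_1(-2) = (2)·(-2)·(-8)/[(3)·(-1)·(-7)] = 32/21
L_2(-2) = (2)·(-1)·(-8)/[(4)·(1)·(-6)] = -2/3
L_3(-2) = (2)·(-1)·(-2)/[(10)·(7)·(6)] = 1/105
Sum: (-179)·(2/15) + (-5)·(32/21) + 1·(-2/3) + 331·(1/105) = -29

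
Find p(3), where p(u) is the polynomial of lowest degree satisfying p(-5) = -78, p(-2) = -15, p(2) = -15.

Evaluate each Lagrange basis at u = 3:
L_0(3) = (5)·(1)/[(-3)·(-7)] = 5/21
L_1(3) = (8)·(1)/[(3)·(-4)] = -2/3
L_2(3) = (8)·(5)/[(7)·(4)] = 10/7
Sum: (-78)·(5/21) + (-15)·(-2/3) + (-15)·(10/7) = -30

-30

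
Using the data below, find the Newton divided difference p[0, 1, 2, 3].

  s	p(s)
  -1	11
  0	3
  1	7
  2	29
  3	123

9

p[0,1] = (7 - 3) / (1 - 0) = 4
p[1,2] = (29 - 7) / (2 - 1) = 22
p[2,3] = (123 - 29) / (3 - 2) = 94
p[0,1,2] = (22 - 4) / (2 - 0) = 9
p[1,2,3] = (94 - 22) / (3 - 1) = 36
p[0,1,2,3] = (36 - 9) / (3 - 0) = 9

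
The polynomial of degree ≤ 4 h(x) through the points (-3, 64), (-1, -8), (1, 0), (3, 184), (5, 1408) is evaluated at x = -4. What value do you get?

310

Evaluate each Lagrange basis at x = -4:
L_0(-4) = (-3)·(-5)·(-7)·(-9)/[(-2)·(-4)·(-6)·(-8)] = 315/128
L_1(-4) = (-1)·(-5)·(-7)·(-9)/[(2)·(-2)·(-4)·(-6)] = -105/32
L_2(-4) = (-1)·(-3)·(-7)·(-9)/[(4)·(2)·(-2)·(-4)] = 189/64
L_3(-4) = (-1)·(-3)·(-5)·(-9)/[(6)·(4)·(2)·(-2)] = -45/32
L_4(-4) = (-1)·(-3)·(-5)·(-7)/[(8)·(6)·(4)·(2)] = 35/128
Sum: 64·(315/128) + (-8)·(-105/32) + 0 + 184·(-45/32) + 1408·(35/128) = 310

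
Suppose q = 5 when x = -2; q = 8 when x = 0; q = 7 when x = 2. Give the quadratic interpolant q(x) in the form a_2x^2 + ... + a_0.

q(x) = -(1/2)x^2 + (1/2)x + 8

Newton's divided differences:
q[-2,0] = (8 - 5) / (0 - (-2)) = 3/2
q[0,2] = (7 - 8) / (2 - 0) = -1/2
q[-2,0,2] = (-1/2 - 3/2) / (2 - (-2)) = -1/2
q(x) = 5 + (3/2)·(x + 2) + (-1/2)·(x + 2)x
Expanding: q(x) = -(1/2)x^2 + (1/2)x + 8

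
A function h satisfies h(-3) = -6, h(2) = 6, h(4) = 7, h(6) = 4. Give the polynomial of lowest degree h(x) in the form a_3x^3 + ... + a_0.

h(x) = -(8/315)x^3 - (41/210)x^2 + (1501/630)x + 233/105

L_0(x) = (x - 2)(x - 4)(x - 6) / [-315] = -(1/315)x^3 + (4/105)x^2 - (44/315)x + 16/105
L_1(x) = (x + 3)(x - 4)(x - 6) / [40] = (1/40)x^3 - (7/40)x^2 - (3/20)x + 9/5
L_2(x) = (x + 3)(x - 2)(x - 6) / [-28] = -(1/28)x^3 + (5/28)x^2 + (3/7)x - 9/7
L_3(x) = (x + 3)(x - 2)(x - 4) / [72] = (1/72)x^3 - (1/24)x^2 - (5/36)x + 1/3
h(x) = (-6)·L_0 + 6·L_1 + 7·L_2 + 4·L_3
  (-6)·L_0(x) = (2/105)x^3 - (8/35)x^2 + (88/105)x - 32/35
  6·L_1(x) = (3/20)x^3 - (21/20)x^2 - (9/10)x + 54/5
  7·L_2(x) = -(1/4)x^3 + (5/4)x^2 + 3x - 9
  4·L_3(x) = (1/18)x^3 - (1/6)x^2 - (5/9)x + 4/3
Adding term by term: -(8/315)x^3 - (41/210)x^2 + (1501/630)x + 233/105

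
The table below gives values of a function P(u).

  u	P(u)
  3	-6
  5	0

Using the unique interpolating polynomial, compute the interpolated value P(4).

Evaluate each Lagrange basis at u = 4:
L_0(4) = (-1)/[(-2)] = 1/2
L_1(4) = (1)/[(2)] = 1/2
Sum: (-6)·(1/2) + 0 = -3

-3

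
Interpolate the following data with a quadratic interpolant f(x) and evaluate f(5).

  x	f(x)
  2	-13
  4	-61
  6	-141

Using Newton's divided-difference form:
f[2,4] = (-61 - (-13)) / (4 - 2) = -24
f[4,6] = (-141 - (-61)) / (6 - 4) = -40
f[2,4,6] = (-40 - (-24)) / (6 - 2) = -4
f(5) = -13 + (-24)·(3) + (-4)·(3)·(1) = -97

-97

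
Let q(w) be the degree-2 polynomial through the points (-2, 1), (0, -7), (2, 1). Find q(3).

11

Evaluate each Lagrange basis at w = 3:
L_0(3) = (3)·(1)/[(-2)·(-4)] = 3/8
L_1(3) = (5)·(1)/[(2)·(-2)] = -5/4
L_2(3) = (5)·(3)/[(4)·(2)] = 15/8
Sum: 1·(3/8) + (-7)·(-5/4) + 1·(15/8) = 11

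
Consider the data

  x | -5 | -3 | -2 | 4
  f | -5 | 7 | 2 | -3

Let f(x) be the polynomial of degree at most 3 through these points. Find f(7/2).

Using Newton's divided-difference form:
f[-5,-3] = (7 - (-5)) / (-3 - (-5)) = 6
f[-3,-2] = (2 - 7) / (-2 - (-3)) = -5
f[-2,4] = (-3 - 2) / (4 - (-2)) = -5/6
f[-5,-3,-2] = (-5 - 6) / (-2 - (-5)) = -11/3
f[-3,-2,4] = (-5/6 - (-5)) / (4 - (-3)) = 25/42
f[-5,-3,-2,4] = (25/42 - (-11/3)) / (4 - (-5)) = 179/378
f(7/2) = -5 + 6·(17/2) + (-11/3)·(17/2)·(13/2) + (179/378)·(17/2)·(13/2)·(11/2) = -38359/3024

-38359/3024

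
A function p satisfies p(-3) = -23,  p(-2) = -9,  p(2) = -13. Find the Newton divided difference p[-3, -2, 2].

p[-3,-2] = (-9 - (-23)) / (-2 - (-3)) = 14
p[-2,2] = (-13 - (-9)) / (2 - (-2)) = -1
p[-3,-2,2] = (-1 - 14) / (2 - (-3)) = -3

-3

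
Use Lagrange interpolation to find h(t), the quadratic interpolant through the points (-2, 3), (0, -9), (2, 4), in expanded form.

h(t) = (25/8)t^2 + (1/4)t - 9

Build the Lagrange basis polynomials:
L_0(t) = t(t - 2) / [8] = (1/8)t^2 - (1/4)t
L_1(t) = (t + 2)(t - 2) / [-4] = -(1/4)t^2 + 1
L_2(t) = (t + 2)t / [8] = (1/8)t^2 + (1/4)t
h(t) = 3·L_0 + (-9)·L_1 + 4·L_2
  3·L_0(t) = (3/8)t^2 - (3/4)t
  (-9)·L_1(t) = (9/4)t^2 - 9
  4·L_2(t) = (1/2)t^2 + t
Adding term by term: (25/8)t^2 + (1/4)t - 9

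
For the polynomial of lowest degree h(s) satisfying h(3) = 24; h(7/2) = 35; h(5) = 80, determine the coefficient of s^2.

L_0(s) = (s - 7/2)(s - 5) / [1] = s^2 - (17/2)s + 35/2
L_1(s) = (s - 3)(s - 5) / [-3/4] = -(4/3)s^2 + (32/3)s - 20
L_2(s) = (s - 3)(s - 7/2) / [3] = (1/3)s^2 - (13/6)s + 7/2
h(s) = 24·L_0 + 35·L_1 + 80·L_2
Only the coefficient of s^2 is needed; take it from each L_i and combine:
24·(1) + 35·(-4/3) + 80·(1/3) = 4

4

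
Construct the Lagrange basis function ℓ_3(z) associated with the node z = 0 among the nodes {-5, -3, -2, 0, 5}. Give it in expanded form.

ℓ_3(z) = -(1/150)z^4 - (1/30)z^3 + (19/150)z^2 + (5/6)z + 1

ℓ_3(z) = (z + 5)(z + 3)(z + 2)(z - 5) / [(5)·(3)·(2)·(-5)]
       = (z^4 + 5z^3 - 19z^2 - 125z - 150) / (-150)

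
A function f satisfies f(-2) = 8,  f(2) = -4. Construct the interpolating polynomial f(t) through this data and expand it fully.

f(t) = -3t + 2

Build the Lagrange basis polynomials:
L_0(t) = (t - 2) / [-4] = -(1/4)t + 1/2
L_1(t) = (t + 2) / [4] = (1/4)t + 1/2
f(t) = 8·L_0 + (-4)·L_1
  8·L_0(t) = -2t + 4
  (-4)·L_1(t) = -t - 2
Adding term by term: -3t + 2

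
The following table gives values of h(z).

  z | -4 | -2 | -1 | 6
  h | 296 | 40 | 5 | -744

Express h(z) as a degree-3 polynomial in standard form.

h(z) = -4z^3 + 3z^2 + 2z

L_0(z) = (z + 2)(z + 1)(z - 6) / [-60] = -(1/60)z^3 + (1/20)z^2 + (4/15)z + 1/5
L_1(z) = (z + 4)(z + 1)(z - 6) / [16] = (1/16)z^3 - (1/16)z^2 - (13/8)z - 3/2
L_2(z) = (z + 4)(z + 2)(z - 6) / [-21] = -(1/21)z^3 + (4/3)z + 16/7
L_3(z) = (z + 4)(z + 2)(z + 1) / [560] = (1/560)z^3 + (1/80)z^2 + (1/40)z + 1/70
h(z) = 296·L_0 + 40·L_1 + 5·L_2 + (-744)·L_3
  296·L_0(z) = -(74/15)z^3 + (74/5)z^2 + (1184/15)z + 296/5
  40·L_1(z) = (5/2)z^3 - (5/2)z^2 - 65z - 60
  5·L_2(z) = -(5/21)z^3 + (20/3)z + 80/7
  (-744)·L_3(z) = -(93/70)z^3 - (93/10)z^2 - (93/5)z - 372/35
Adding term by term: -4z^3 + 3z^2 + 2z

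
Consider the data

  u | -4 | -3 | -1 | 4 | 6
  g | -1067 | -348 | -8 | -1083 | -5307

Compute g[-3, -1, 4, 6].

-24

g[-3,-1] = (-8 - (-348)) / (-1 - (-3)) = 170
g[-1,4] = (-1083 - (-8)) / (4 - (-1)) = -215
g[4,6] = (-5307 - (-1083)) / (6 - 4) = -2112
g[-3,-1,4] = (-215 - 170) / (4 - (-3)) = -55
g[-1,4,6] = (-2112 - (-215)) / (6 - (-1)) = -271
g[-3,-1,4,6] = (-271 - (-55)) / (6 - (-3)) = -24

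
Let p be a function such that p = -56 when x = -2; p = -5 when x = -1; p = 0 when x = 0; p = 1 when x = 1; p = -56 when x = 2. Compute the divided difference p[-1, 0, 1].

p[-1,0] = (0 - (-5)) / (0 - (-1)) = 5
p[0,1] = (1 - 0) / (1 - 0) = 1
p[-1,0,1] = (1 - 5) / (1 - (-1)) = -2

-2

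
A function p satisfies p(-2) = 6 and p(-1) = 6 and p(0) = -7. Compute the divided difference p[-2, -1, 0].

p[-2,-1] = (6 - 6) / (-1 - (-2)) = 0
p[-1,0] = (-7 - 6) / (0 - (-1)) = -13
p[-2,-1,0] = (-13 - 0) / (0 - (-2)) = -13/2

-13/2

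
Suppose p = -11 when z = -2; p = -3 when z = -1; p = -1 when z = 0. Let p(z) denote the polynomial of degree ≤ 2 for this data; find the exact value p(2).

-15

Evaluate each Lagrange basis at z = 2:
L_0(2) = (3)·(2)/[(-1)·(-2)] = 3
L_1(2) = (4)·(2)/[(1)·(-1)] = -8
L_2(2) = (4)·(3)/[(2)·(1)] = 6
Sum: (-11)·(3) + (-3)·(-8) + (-1)·(6) = -15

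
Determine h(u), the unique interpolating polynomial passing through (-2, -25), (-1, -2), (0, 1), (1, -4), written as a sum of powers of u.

h(u) = 2u^3 - 4u^2 - 3u + 1

L_0(u) = (u + 1)u(u - 1) / [-6] = -(1/6)u^3 + (1/6)u
L_1(u) = (u + 2)u(u - 1) / [2] = (1/2)u^3 + (1/2)u^2 - u
L_2(u) = (u + 2)(u + 1)(u - 1) / [-2] = -(1/2)u^3 - u^2 + (1/2)u + 1
L_3(u) = (u + 2)(u + 1)u / [6] = (1/6)u^3 + (1/2)u^2 + (1/3)u
h(u) = (-25)·L_0 + (-2)·L_1 + 1·L_2 + (-4)·L_3
  (-25)·L_0(u) = (25/6)u^3 - (25/6)u
  (-2)·L_1(u) = -u^3 - u^2 + 2u
  1·L_2(u) = -(1/2)u^3 - u^2 + (1/2)u + 1
  (-4)·L_3(u) = -(2/3)u^3 - 2u^2 - (4/3)u
Adding term by term: 2u^3 - 4u^2 - 3u + 1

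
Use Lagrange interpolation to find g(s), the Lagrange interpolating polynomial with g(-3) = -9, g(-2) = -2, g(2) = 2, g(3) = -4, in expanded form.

g(s) = -(1/30)s^3 - (13/10)s^2 + (17/15)s + 26/5

Build the Lagrange basis polynomials:
L_0(s) = (s + 2)(s - 2)(s - 3) / [-30] = -(1/30)s^3 + (1/10)s^2 + (2/15)s - 2/5
L_1(s) = (s + 3)(s - 2)(s - 3) / [20] = (1/20)s^3 - (1/10)s^2 - (9/20)s + 9/10
L_2(s) = (s + 3)(s + 2)(s - 3) / [-20] = -(1/20)s^3 - (1/10)s^2 + (9/20)s + 9/10
L_3(s) = (s + 3)(s + 2)(s - 2) / [30] = (1/30)s^3 + (1/10)s^2 - (2/15)s - 2/5
g(s) = (-9)·L_0 + (-2)·L_1 + 2·L_2 + (-4)·L_3
  (-9)·L_0(s) = (3/10)s^3 - (9/10)s^2 - (6/5)s + 18/5
  (-2)·L_1(s) = -(1/10)s^3 + (1/5)s^2 + (9/10)s - 9/5
  2·L_2(s) = -(1/10)s^3 - (1/5)s^2 + (9/10)s + 9/5
  (-4)·L_3(s) = -(2/15)s^3 - (2/5)s^2 + (8/15)s + 8/5
Adding term by term: -(1/30)s^3 - (13/10)s^2 + (17/15)s + 26/5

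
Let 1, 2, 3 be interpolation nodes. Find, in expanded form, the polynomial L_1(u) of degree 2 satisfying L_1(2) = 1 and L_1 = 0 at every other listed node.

L_1(u) = (u - 1)(u - 3) / [(1)·(-1)]
       = (u^2 - 4u + 3) / (-1)

L_1(u) = -u^2 + 4u - 3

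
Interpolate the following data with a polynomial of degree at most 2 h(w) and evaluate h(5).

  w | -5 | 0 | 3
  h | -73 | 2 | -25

L_0(5) = (5)·(2)/[(-5)·(-8)] = 1/4
L_1(5) = (10)·(2)/[(5)·(-3)] = -4/3
L_2(5) = (10)·(5)/[(8)·(3)] = 25/12
Sum: (-73)·(1/4) + 2·(-4/3) + (-25)·(25/12) = -73

-73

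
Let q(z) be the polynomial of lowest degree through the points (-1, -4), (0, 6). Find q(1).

16

Evaluate each Lagrange basis at z = 1:
L_0(1) = (1)/[(-1)] = -1
L_1(1) = (2)/[(1)] = 2
Sum: (-4)·(-1) + 6·(2) = 16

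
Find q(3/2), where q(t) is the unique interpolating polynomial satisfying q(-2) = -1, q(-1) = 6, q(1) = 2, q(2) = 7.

37/12

Evaluate each Lagrange basis at t = 3/2:
L_0(3/2) = (5/2)·(1/2)·(-1/2)/[(-1)·(-3)·(-4)] = 5/96
L_1(3/2) = (7/2)·(1/2)·(-1/2)/[(1)·(-2)·(-3)] = -7/48
L_2(3/2) = (7/2)·(5/2)·(-1/2)/[(3)·(2)·(-1)] = 35/48
L_3(3/2) = (7/2)·(5/2)·(1/2)/[(4)·(3)·(1)] = 35/96
Sum: (-1)·(5/96) + 6·(-7/48) + 2·(35/48) + 7·(35/96) = 37/12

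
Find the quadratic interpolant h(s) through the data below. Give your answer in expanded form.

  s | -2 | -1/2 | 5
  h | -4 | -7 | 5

h(s) = (46/77)s^2 - (39/77)s - 570/77

Newton's divided differences:
h[-2,-1/2] = (-7 - (-4)) / (-1/2 - (-2)) = -2
h[-1/2,5] = (5 - (-7)) / (5 - (-1/2)) = 24/11
h[-2,-1/2,5] = (24/11 - (-2)) / (5 - (-2)) = 46/77
h(s) = -4 + (-2)·(s + 2) + (46/77)·(s + 2)(s + 1/2)
Expanding: h(s) = (46/77)s^2 - (39/77)s - 570/77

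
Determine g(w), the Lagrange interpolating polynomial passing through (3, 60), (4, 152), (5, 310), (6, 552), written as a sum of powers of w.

Build the Lagrange basis polynomials:
L_0(w) = (w - 4)(w - 5)(w - 6) / [-6] = -(1/6)w^3 + (5/2)w^2 - (37/3)w + 20
L_1(w) = (w - 3)(w - 5)(w - 6) / [2] = (1/2)w^3 - 7w^2 + (63/2)w - 45
L_2(w) = (w - 3)(w - 4)(w - 6) / [-2] = -(1/2)w^3 + (13/2)w^2 - 27w + 36
L_3(w) = (w - 3)(w - 4)(w - 5) / [6] = (1/6)w^3 - 2w^2 + (47/6)w - 10
g(w) = 60·L_0 + 152·L_1 + 310·L_2 + 552·L_3
  60·L_0(w) = -10w^3 + 150w^2 - 740w + 1200
  152·L_1(w) = 76w^3 - 1064w^2 + 4788w - 6840
  310·L_2(w) = -155w^3 + 2015w^2 - 8370w + 11160
  552·L_3(w) = 92w^3 - 1104w^2 + 4324w - 5520
Adding term by term: 3w^3 - 3w^2 + 2w

g(w) = 3w^3 - 3w^2 + 2w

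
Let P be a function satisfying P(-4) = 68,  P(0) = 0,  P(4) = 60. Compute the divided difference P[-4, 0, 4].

4

P[-4,0] = (0 - 68) / (0 - (-4)) = -17
P[0,4] = (60 - 0) / (4 - 0) = 15
P[-4,0,4] = (15 - (-17)) / (4 - (-4)) = 4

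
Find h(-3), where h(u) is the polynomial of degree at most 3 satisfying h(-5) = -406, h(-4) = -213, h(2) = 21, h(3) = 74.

-94

Using Newton's divided-difference form:
h[-5,-4] = (-213 - (-406)) / (-4 - (-5)) = 193
h[-4,2] = (21 - (-213)) / (2 - (-4)) = 39
h[2,3] = (74 - 21) / (3 - 2) = 53
h[-5,-4,2] = (39 - 193) / (2 - (-5)) = -22
h[-4,2,3] = (53 - 39) / (3 - (-4)) = 2
h[-5,-4,2,3] = (2 - (-22)) / (3 - (-5)) = 3
h(-3) = -406 + 193·(2) + (-22)·(2)·(1) + 3·(2)·(1)·(-5) = -94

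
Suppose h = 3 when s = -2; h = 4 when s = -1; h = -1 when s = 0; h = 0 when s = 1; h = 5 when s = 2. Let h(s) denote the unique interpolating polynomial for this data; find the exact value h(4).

-51

L_0(4) = (5)·(4)·(3)·(2)/[(-1)·(-2)·(-3)·(-4)] = 5
L_1(4) = (6)·(4)·(3)·(2)/[(1)·(-1)·(-2)·(-3)] = -24
L_2(4) = (6)·(5)·(3)·(2)/[(2)·(1)·(-1)·(-2)] = 45
L_3(4) = (6)·(5)·(4)·(2)/[(3)·(2)·(1)·(-1)] = -40
L_4(4) = (6)·(5)·(4)·(3)/[(4)·(3)·(2)·(1)] = 15
Sum: 3·(5) + 4·(-24) + (-1)·(45) + 0 + 5·(15) = -51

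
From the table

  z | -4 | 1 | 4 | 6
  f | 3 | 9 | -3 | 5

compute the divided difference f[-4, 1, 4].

f[-4,1] = (9 - 3) / (1 - (-4)) = 6/5
f[1,4] = (-3 - 9) / (4 - 1) = -4
f[-4,1,4] = (-4 - 6/5) / (4 - (-4)) = -13/20

-13/20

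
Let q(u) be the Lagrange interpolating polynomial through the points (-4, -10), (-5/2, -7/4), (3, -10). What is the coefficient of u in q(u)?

Build the Lagrange basis polynomials:
L_0(u) = (u + 5/2)(u - 3) / [21/2] = (2/21)u^2 - (1/21)u - 5/7
L_1(u) = (u + 4)(u - 3) / [-33/4] = -(4/33)u^2 - (4/33)u + 16/11
L_2(u) = (u + 4)(u + 5/2) / [77/2] = (2/77)u^2 + (13/77)u + 20/77
q(u) = (-10)·L_0 + (-7/4)·L_1 + (-10)·L_2
Only the coefficient of u is needed; take it from each L_i and combine:
(-10)·(-1/21) + (-7/4)·(-4/33) + (-10)·(13/77) = -1

-1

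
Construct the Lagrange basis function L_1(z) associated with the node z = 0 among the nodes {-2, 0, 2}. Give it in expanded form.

L_1(z) = -(1/4)z^2 + 1

L_1(z) = (z + 2)(z - 2) / [(2)·(-2)]
       = (z^2 - 4) / (-4)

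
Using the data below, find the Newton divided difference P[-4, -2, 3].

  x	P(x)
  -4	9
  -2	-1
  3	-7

P[-4,-2] = (-1 - 9) / (-2 - (-4)) = -5
P[-2,3] = (-7 - (-1)) / (3 - (-2)) = -6/5
P[-4,-2,3] = (-6/5 - (-5)) / (3 - (-4)) = 19/35

19/35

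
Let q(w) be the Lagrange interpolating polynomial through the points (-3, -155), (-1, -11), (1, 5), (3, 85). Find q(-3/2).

L_0(-3/2) = (-1/2)·(-5/2)·(-9/2)/[(-2)·(-4)·(-6)] = 15/128
L_1(-3/2) = (3/2)·(-5/2)·(-9/2)/[(2)·(-2)·(-4)] = 135/128
L_2(-3/2) = (3/2)·(-1/2)·(-9/2)/[(4)·(2)·(-2)] = -27/128
L_3(-3/2) = (3/2)·(-1/2)·(-5/2)/[(6)·(4)·(2)] = 5/128
Sum: (-155)·(15/128) + (-11)·(135/128) + 5·(-27/128) + 85·(5/128) = -55/2

-55/2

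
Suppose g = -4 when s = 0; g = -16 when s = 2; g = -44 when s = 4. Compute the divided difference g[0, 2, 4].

g[0,2] = (-16 - (-4)) / (2 - 0) = -6
g[2,4] = (-44 - (-16)) / (4 - 2) = -14
g[0,2,4] = (-14 - (-6)) / (4 - 0) = -2

-2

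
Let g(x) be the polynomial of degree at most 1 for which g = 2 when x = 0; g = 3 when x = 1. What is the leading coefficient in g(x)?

L_0(x) = (x - 1) / [-1] = -x + 1
L_1(x) = x / [1] = x
g(x) = 2·L_0 + 3·L_1
Only the coefficient of x is needed; take it from each L_i and combine:
2·(-1) + 3·(1) = 1

1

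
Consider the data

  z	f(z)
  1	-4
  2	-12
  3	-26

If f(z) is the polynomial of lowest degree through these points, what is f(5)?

Evaluate each Lagrange basis at z = 5:
L_0(5) = (3)·(2)/[(-1)·(-2)] = 3
L_1(5) = (4)·(2)/[(1)·(-1)] = -8
L_2(5) = (4)·(3)/[(2)·(1)] = 6
Sum: (-4)·(3) + (-12)·(-8) + (-26)·(6) = -72

-72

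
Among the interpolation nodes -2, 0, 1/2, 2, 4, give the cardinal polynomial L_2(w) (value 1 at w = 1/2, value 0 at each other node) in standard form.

L_2(w) = (16/105)w^4 - (64/105)w^3 - (64/105)w^2 + (256/105)w

L_2(w) = (w + 2)w(w - 2)(w - 4) / [(5/2)·(1/2)·(-3/2)·(-7/2)]
       = (w^4 - 4w^3 - 4w^2 + 16w) / (105/16)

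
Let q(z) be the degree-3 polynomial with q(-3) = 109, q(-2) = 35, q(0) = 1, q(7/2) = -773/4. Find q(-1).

Using Newton's divided-difference form:
q[-3,-2] = (35 - 109) / (-2 - (-3)) = -74
q[-2,0] = (1 - 35) / (0 - (-2)) = -17
q[0,7/2] = (-773/4 - 1) / (7/2 - 0) = -111/2
q[-3,-2,0] = (-17 - (-74)) / (0 - (-3)) = 19
q[-2,0,7/2] = (-111/2 - (-17)) / (7/2 - (-2)) = -7
q[-3,-2,0,7/2] = (-7 - 19) / (7/2 - (-3)) = -4
q(-1) = 109 + (-74)·(2) + 19·(2)·(1) + (-4)·(2)·(1)·(-1) = 7

7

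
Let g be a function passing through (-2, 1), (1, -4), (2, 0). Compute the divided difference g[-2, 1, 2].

g[-2,1] = (-4 - 1) / (1 - (-2)) = -5/3
g[1,2] = (0 - (-4)) / (2 - 1) = 4
g[-2,1,2] = (4 - (-5/3)) / (2 - (-2)) = 17/12

17/12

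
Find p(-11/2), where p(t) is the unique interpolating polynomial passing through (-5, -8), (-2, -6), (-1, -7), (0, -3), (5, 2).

-2309/128

Evaluate each Lagrange basis at t = -11/2:
L_0(-11/2) = (-7/2)·(-9/2)·(-11/2)·(-21/2)/[(-3)·(-4)·(-5)·(-10)] = 4851/3200
L_1(-11/2) = (-1/2)·(-9/2)·(-11/2)·(-21/2)/[(3)·(-1)·(-2)·(-7)] = -99/32
L_2(-11/2) = (-1/2)·(-7/2)·(-11/2)·(-21/2)/[(4)·(1)·(-1)·(-6)] = 539/128
L_3(-11/2) = (-1/2)·(-7/2)·(-9/2)·(-21/2)/[(5)·(2)·(1)·(-5)] = -1323/800
L_4(-11/2) = (-1/2)·(-7/2)·(-9/2)·(-11/2)/[(10)·(7)·(6)·(5)] = 33/1600
Sum: (-8)·(4851/3200) + (-6)·(-99/32) + (-7)·(539/128) + (-3)·(-1323/800) + 2·(33/1600) = -2309/128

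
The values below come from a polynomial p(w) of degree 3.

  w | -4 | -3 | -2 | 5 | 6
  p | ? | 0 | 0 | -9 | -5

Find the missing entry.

The 4 known values determine p uniquely (degree ≤ 3).
L_0(-4) = (-2)·(-9)·(-10)/[(-1)·(-8)·(-9)] = 5/2
L_1(-4) = (-1)·(-9)·(-10)/[(1)·(-7)·(-8)] = -45/28
L_2(-4) = (-1)·(-2)·(-10)/[(8)·(7)·(-1)] = 5/14
L_3(-4) = (-1)·(-2)·(-9)/[(9)·(8)·(1)] = -1/4
Sum: 0 + 0 + (-9)·(5/14) + (-5)·(-1/4) = -55/28

-55/28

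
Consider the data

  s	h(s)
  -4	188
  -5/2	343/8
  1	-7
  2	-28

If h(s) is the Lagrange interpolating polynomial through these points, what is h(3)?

L_0(3) = (11/2)·(2)·(1)/[(-3/2)·(-5)·(-6)] = -11/45
L_1(3) = (7)·(2)·(1)/[(3/2)·(-7/2)·(-9/2)] = 16/27
L_2(3) = (7)·(11/2)·(1)/[(5)·(7/2)·(-1)] = -11/5
L_3(3) = (7)·(11/2)·(2)/[(6)·(9/2)·(1)] = 77/27
Sum: 188·(-11/45) + 343/8·(16/27) + (-7)·(-11/5) + (-28)·(77/27) = -85

-85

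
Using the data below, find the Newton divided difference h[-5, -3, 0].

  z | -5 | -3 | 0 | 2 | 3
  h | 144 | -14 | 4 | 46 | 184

17

h[-5,-3] = (-14 - 144) / (-3 - (-5)) = -79
h[-3,0] = (4 - (-14)) / (0 - (-3)) = 6
h[-5,-3,0] = (6 - (-79)) / (0 - (-5)) = 17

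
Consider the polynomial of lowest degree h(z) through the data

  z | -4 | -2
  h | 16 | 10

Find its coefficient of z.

-3

The leading coefficient equals the top divided difference h[-4,-2].
h[-4,-2] = (10 - 16) / (-2 - (-4)) = -3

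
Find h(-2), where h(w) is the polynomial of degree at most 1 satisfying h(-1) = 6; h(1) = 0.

Evaluate each Lagrange basis at w = -2:
L_0(-2) = (-3)/[(-2)] = 3/2
L_1(-2) = (-1)/[(2)] = -1/2
Sum: 6·(3/2) + 0 = 9

9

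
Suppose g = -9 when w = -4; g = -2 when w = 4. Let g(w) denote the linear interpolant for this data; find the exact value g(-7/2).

-137/16

L_0(-7/2) = (-15/2)/[(-8)] = 15/16
L_1(-7/2) = (1/2)/[(8)] = 1/16
Sum: (-9)·(15/16) + (-2)·(1/16) = -137/16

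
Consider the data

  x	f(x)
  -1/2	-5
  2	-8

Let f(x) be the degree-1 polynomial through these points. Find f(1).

-34/5

L_0(1) = (-1)/[(-5/2)] = 2/5
L_1(1) = (3/2)/[(5/2)] = 3/5
Sum: (-5)·(2/5) + (-8)·(3/5) = -34/5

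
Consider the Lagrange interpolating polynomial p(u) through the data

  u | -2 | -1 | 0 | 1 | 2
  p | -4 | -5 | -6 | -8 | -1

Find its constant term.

-6

L_0(u) = (u + 1)u(u - 1)(u - 2) / [24] = (1/24)u^4 - (1/12)u^3 - (1/24)u^2 + (1/12)u
L_1(u) = (u + 2)u(u - 1)(u - 2) / [-6] = -(1/6)u^4 + (1/6)u^3 + (2/3)u^2 - (2/3)u
L_2(u) = (u + 2)(u + 1)(u - 1)(u - 2) / [4] = (1/4)u^4 - (5/4)u^2 + 1
L_3(u) = (u + 2)(u + 1)u(u - 2) / [-6] = -(1/6)u^4 - (1/6)u^3 + (2/3)u^2 + (2/3)u
L_4(u) = (u + 2)(u + 1)u(u - 1) / [24] = (1/24)u^4 + (1/12)u^3 - (1/24)u^2 - (1/12)u
p(u) = (-4)·L_0 + (-5)·L_1 + (-6)·L_2 + (-8)·L_3 + (-1)·L_4
Only the constant term is needed; take it from each L_i and combine:
(-4)·(0) + (-5)·(0) + (-6)·(1) + (-8)·(0) + (-1)·(0) = -6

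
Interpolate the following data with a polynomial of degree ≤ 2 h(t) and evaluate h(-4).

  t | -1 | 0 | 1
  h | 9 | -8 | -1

204

L_0(-4) = (-4)·(-5)/[(-1)·(-2)] = 10
L_1(-4) = (-3)·(-5)/[(1)·(-1)] = -15
L_2(-4) = (-3)·(-4)/[(2)·(1)] = 6
Sum: 9·(10) + (-8)·(-15) + (-1)·(6) = 204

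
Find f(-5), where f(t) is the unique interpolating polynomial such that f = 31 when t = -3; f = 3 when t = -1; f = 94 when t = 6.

L_0(-5) = (-4)·(-11)/[(-2)·(-9)] = 22/9
L_1(-5) = (-2)·(-11)/[(2)·(-7)] = -11/7
L_2(-5) = (-2)·(-4)/[(9)·(7)] = 8/63
Sum: 31·(22/9) + 3·(-11/7) + 94·(8/63) = 83

83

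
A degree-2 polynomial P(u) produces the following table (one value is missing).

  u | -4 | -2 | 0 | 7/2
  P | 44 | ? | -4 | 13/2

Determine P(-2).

12

The 3 known values determine P uniquely (degree ≤ 2).
Evaluate each Lagrange basis at u = -2:
L_0(-2) = (-2)·(-11/2)/[(-4)·(-15/2)] = 11/30
L_1(-2) = (2)·(-11/2)/[(4)·(-7/2)] = 11/14
L_2(-2) = (2)·(-2)/[(15/2)·(7/2)] = -16/105
Sum: 44·(11/30) + (-4)·(11/14) + 13/2·(-16/105) = 12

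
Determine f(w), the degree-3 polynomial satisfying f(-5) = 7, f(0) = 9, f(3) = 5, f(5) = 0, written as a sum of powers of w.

f(w) = -(1/600)w^3 - (11/50)w^2 - (79/120)w + 9

Build the Lagrange basis polynomials:
L_0(w) = w(w - 3)(w - 5) / [-400] = -(1/400)w^3 + (1/50)w^2 - (3/80)w
L_1(w) = (w + 5)(w - 3)(w - 5) / [75] = (1/75)w^3 - (1/25)w^2 - (1/3)w + 1
L_2(w) = (w + 5)w(w - 5) / [-48] = -(1/48)w^3 + (25/48)w
L_3(w) = (w + 5)w(w - 3) / [100] = (1/100)w^3 + (1/50)w^2 - (3/20)w
f(w) = 7·L_0 + 9·L_1 + 5·L_2 + 0·L_3
  7·L_0(w) = -(7/400)w^3 + (7/50)w^2 - (21/80)w
  9·L_1(w) = (3/25)w^3 - (9/25)w^2 - 3w + 9
  5·L_2(w) = -(5/48)w^3 + (125/48)w
  0·L_3(w) = 0
Adding term by term: -(1/600)w^3 - (11/50)w^2 - (79/120)w + 9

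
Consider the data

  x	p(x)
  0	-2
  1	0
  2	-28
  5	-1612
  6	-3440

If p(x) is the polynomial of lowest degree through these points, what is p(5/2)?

-1287/16

Evaluate each Lagrange basis at x = 5/2:
L_0(5/2) = (3/2)·(1/2)·(-5/2)·(-7/2)/[(-1)·(-2)·(-5)·(-6)] = 7/64
L_1(5/2) = (5/2)·(1/2)·(-5/2)·(-7/2)/[(1)·(-1)·(-4)·(-5)] = -35/64
L_2(5/2) = (5/2)·(3/2)·(-5/2)·(-7/2)/[(2)·(1)·(-3)·(-4)] = 175/128
L_3(5/2) = (5/2)·(3/2)·(1/2)·(-7/2)/[(5)·(4)·(3)·(-1)] = 7/64
L_4(5/2) = (5/2)·(3/2)·(1/2)·(-5/2)/[(6)·(5)·(4)·(1)] = -5/128
Sum: (-2)·(7/64) + 0 + (-28)·(175/128) + (-1612)·(7/64) + (-3440)·(-5/128) = -1287/16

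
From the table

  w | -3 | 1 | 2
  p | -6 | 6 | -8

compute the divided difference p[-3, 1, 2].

p[-3,1] = (6 - (-6)) / (1 - (-3)) = 3
p[1,2] = (-8 - 6) / (2 - 1) = -14
p[-3,1,2] = (-14 - 3) / (2 - (-3)) = -17/5

-17/5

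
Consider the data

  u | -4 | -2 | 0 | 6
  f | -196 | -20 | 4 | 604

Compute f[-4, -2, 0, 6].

f[-4,-2] = (-20 - (-196)) / (-2 - (-4)) = 88
f[-2,0] = (4 - (-20)) / (0 - (-2)) = 12
f[0,6] = (604 - 4) / (6 - 0) = 100
f[-4,-2,0] = (12 - 88) / (0 - (-4)) = -19
f[-2,0,6] = (100 - 12) / (6 - (-2)) = 11
f[-4,-2,0,6] = (11 - (-19)) / (6 - (-4)) = 3

3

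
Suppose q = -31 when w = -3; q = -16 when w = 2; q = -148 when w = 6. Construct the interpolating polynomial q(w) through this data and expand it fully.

q(w) = -4w^2 - w + 2

Newton's divided differences:
q[-3,2] = (-16 - (-31)) / (2 - (-3)) = 3
q[2,6] = (-148 - (-16)) / (6 - 2) = -33
q[-3,2,6] = (-33 - 3) / (6 - (-3)) = -4
q(w) = -31 + 3·(w + 3) + (-4)·(w + 3)(w - 2)
Expanding: q(w) = -4w^2 - w + 2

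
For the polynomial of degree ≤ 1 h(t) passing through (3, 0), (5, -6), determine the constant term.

Build the Lagrange basis polynomials:
L_0(t) = (t - 5) / [-2] = -(1/2)t + 5/2
L_1(t) = (t - 3) / [2] = (1/2)t - 3/2
h(t) = 0·L_0 + (-6)·L_1
Only the constant term is needed; take it from each L_i and combine:
0·(5/2) + (-6)·(-3/2) = 9

9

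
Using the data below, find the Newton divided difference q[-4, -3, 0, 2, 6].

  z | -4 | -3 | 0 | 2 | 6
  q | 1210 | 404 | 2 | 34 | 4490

q[-4,-3] = (404 - 1210) / (-3 - (-4)) = -806
q[-3,0] = (2 - 404) / (0 - (-3)) = -134
q[0,2] = (34 - 2) / (2 - 0) = 16
q[2,6] = (4490 - 34) / (6 - 2) = 1114
q[-4,-3,0] = (-134 - (-806)) / (0 - (-4)) = 168
q[-3,0,2] = (16 - (-134)) / (2 - (-3)) = 30
q[0,2,6] = (1114 - 16) / (6 - 0) = 183
q[-4,-3,0,2] = (30 - 168) / (2 - (-4)) = -23
q[-3,0,2,6] = (183 - 30) / (6 - (-3)) = 17
q[-4,-3,0,2,6] = (17 - (-23)) / (6 - (-4)) = 4

4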